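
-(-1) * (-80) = -80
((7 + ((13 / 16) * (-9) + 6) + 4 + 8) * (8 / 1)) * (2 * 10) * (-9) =-25470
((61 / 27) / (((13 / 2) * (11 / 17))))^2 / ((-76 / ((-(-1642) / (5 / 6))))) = -7.48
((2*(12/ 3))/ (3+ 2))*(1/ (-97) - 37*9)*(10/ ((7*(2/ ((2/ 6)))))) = -258416/ 2037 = -126.86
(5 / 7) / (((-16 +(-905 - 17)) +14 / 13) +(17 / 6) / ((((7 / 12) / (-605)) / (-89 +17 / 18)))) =117 / 42231017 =0.00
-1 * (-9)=9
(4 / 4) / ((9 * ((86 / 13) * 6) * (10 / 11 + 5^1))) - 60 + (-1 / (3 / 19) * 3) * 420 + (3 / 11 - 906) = -2284917539 / 255420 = -8945.73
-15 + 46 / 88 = -637 / 44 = -14.48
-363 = -363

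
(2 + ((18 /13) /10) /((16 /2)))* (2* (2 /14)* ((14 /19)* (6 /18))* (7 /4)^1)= 7343 /29640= 0.25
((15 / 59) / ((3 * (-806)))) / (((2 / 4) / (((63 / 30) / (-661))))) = 21 / 31433194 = 0.00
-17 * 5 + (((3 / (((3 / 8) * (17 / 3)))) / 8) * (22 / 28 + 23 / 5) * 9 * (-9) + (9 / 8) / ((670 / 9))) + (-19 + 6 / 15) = -115174081 / 637840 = -180.57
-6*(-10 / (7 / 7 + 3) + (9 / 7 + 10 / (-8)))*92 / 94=4761 / 329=14.47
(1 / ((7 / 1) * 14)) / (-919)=-1 / 90062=-0.00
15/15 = 1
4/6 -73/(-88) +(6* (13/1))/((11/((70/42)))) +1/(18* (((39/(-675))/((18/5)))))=33815/3432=9.85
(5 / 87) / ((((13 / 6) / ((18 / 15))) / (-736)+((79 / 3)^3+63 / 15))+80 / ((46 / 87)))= 662400 / 212260765837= 0.00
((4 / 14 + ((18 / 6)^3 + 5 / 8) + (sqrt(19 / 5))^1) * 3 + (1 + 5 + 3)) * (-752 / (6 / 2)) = -162714 / 7 - 752 * sqrt(95) / 5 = -24710.78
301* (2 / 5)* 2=1204 / 5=240.80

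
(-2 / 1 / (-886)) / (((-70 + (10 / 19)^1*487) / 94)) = 893 / 784110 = 0.00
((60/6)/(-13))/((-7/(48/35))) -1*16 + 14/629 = -15.83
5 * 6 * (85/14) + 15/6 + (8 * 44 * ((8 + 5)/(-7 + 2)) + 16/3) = -152297/210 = -725.22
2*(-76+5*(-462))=-4772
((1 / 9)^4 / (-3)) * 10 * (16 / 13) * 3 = -160 / 85293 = -0.00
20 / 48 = 5 / 12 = 0.42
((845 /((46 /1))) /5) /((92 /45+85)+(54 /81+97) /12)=5070 /131353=0.04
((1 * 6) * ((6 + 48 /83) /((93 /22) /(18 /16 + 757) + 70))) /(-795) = -7285278 /10272593189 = -0.00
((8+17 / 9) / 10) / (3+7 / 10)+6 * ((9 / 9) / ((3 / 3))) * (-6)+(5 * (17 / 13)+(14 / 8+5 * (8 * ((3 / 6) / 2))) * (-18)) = -2083931 / 8658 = -240.69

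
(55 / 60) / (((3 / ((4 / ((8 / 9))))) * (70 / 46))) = 253 / 280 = 0.90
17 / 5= 3.40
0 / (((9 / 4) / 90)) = 0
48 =48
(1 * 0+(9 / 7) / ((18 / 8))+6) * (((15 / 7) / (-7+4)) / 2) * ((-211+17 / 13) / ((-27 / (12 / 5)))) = -250792 / 5733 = -43.75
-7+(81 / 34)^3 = 256313 / 39304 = 6.52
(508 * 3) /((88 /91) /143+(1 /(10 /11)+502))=18028920 /5951753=3.03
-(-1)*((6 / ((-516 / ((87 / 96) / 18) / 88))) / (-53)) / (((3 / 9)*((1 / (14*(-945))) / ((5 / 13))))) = -3516975 / 237016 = -14.84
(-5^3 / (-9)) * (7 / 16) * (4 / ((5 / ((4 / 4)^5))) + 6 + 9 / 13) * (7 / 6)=596575 / 11232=53.11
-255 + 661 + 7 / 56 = 3249 / 8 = 406.12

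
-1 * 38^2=-1444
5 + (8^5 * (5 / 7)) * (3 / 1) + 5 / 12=5898695 / 84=70222.56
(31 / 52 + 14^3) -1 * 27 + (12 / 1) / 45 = 2119933 / 780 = 2717.86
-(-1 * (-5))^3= -125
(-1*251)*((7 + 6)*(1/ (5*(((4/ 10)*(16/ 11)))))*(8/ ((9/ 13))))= -466609/ 36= -12961.36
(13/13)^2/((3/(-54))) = -18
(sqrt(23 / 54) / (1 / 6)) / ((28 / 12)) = sqrt(138) / 7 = 1.68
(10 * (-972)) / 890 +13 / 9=-7591 / 801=-9.48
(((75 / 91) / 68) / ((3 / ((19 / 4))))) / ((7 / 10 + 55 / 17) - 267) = -2375 / 32556888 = -0.00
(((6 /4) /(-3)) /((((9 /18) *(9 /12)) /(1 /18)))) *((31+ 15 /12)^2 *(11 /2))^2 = -1241024763 /512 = -2423876.49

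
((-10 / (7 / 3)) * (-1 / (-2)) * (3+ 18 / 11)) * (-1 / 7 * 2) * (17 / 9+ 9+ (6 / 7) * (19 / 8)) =36.69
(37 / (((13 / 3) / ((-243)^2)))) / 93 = 2184813 / 403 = 5421.37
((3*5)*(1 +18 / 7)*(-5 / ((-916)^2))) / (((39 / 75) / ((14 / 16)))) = -46875 / 87261824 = -0.00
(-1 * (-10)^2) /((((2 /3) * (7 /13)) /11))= -21450 /7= -3064.29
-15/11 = -1.36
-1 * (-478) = 478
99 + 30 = 129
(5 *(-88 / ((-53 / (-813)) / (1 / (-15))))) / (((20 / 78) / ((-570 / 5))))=-53014104 / 265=-200053.22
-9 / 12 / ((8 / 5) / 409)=-6135 / 32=-191.72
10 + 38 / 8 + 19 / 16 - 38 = -353 / 16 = -22.06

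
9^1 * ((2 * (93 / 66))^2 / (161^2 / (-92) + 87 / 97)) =-3355812 / 13185491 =-0.25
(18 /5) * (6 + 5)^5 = 2898918 /5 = 579783.60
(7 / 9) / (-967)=-7 / 8703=-0.00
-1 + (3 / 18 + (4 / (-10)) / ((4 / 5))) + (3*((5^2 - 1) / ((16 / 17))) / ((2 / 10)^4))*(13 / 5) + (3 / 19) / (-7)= 99200293 / 798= 124311.14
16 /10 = 8 /5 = 1.60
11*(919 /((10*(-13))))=-10109 /130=-77.76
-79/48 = -1.65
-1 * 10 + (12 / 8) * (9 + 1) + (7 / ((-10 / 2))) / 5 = 118 / 25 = 4.72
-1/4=-0.25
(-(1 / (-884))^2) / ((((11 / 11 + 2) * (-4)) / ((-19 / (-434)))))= 19 / 4069822848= 0.00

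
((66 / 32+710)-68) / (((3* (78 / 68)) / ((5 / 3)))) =97325 / 312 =311.94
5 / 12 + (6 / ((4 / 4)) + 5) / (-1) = -127 / 12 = -10.58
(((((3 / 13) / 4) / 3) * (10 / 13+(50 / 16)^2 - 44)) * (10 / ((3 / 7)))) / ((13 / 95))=-30859325 / 281216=-109.74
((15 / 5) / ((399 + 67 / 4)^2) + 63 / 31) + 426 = 36696336549 / 85732639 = 428.03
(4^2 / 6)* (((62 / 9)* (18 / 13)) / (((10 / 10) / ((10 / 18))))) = 4960 / 351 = 14.13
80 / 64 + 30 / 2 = 65 / 4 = 16.25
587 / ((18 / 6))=587 / 3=195.67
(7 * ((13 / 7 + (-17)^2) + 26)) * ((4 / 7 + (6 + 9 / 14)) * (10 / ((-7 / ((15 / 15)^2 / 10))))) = -112009 / 49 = -2285.90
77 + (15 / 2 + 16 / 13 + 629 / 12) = 21551 / 156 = 138.15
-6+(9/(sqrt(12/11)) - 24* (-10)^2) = -2406+3* sqrt(33)/2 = -2397.38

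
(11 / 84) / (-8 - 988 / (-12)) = 11 / 6244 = 0.00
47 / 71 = 0.66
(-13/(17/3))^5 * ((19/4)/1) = -1714259781/5679428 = -301.84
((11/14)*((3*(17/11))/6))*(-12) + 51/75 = -1156/175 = -6.61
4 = 4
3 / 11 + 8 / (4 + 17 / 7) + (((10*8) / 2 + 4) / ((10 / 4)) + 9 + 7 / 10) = 28529 / 990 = 28.82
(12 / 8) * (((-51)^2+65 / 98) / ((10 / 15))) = 2294667 / 392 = 5853.74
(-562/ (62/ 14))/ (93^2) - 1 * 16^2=-68642398/ 268119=-256.01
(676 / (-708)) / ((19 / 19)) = -169 / 177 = -0.95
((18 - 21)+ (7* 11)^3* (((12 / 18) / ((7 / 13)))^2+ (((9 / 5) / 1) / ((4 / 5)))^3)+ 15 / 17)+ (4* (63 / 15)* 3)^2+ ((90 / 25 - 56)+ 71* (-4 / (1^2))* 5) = 1444582442173 / 244800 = 5901072.07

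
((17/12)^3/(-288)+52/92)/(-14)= -6356633/160247808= -0.04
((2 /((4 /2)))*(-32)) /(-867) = 32 /867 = 0.04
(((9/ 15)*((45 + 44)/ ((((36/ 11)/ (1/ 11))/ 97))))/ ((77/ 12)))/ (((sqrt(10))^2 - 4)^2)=8633/ 13860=0.62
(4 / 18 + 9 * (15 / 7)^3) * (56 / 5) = 2192488 / 2205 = 994.33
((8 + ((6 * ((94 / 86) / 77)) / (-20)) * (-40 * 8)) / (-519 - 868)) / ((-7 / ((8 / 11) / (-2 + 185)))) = 248000 / 64710902487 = 0.00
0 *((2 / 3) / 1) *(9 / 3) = 0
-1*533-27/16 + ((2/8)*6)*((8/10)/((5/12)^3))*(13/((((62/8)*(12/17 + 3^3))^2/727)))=-125849607474707/236876890000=-531.29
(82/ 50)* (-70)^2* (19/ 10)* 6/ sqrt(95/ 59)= 24108* sqrt(5605)/ 25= 72195.31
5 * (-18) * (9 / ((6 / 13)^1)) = -1755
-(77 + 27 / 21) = -548 / 7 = -78.29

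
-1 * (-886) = 886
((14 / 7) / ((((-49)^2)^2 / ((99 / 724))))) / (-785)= -99 / 1638183500170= -0.00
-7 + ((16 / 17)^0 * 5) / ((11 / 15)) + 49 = 48.82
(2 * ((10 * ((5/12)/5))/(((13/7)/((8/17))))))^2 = 78400/439569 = 0.18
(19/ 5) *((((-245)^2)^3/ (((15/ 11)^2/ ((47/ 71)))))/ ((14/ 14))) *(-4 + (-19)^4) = 8120880901122274583375/ 213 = 38126201413719598982.98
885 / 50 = 17.70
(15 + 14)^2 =841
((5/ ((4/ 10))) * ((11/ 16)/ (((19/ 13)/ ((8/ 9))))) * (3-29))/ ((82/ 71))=-3299725/ 28044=-117.66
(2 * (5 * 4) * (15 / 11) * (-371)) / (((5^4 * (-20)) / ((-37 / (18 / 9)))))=-29.95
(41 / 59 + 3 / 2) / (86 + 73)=259 / 18762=0.01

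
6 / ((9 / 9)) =6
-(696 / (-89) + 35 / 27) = 15677 / 2403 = 6.52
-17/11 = -1.55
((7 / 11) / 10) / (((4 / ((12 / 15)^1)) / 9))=63 / 550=0.11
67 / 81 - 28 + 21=-500 / 81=-6.17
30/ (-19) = -30/ 19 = -1.58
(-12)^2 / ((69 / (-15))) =-720 / 23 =-31.30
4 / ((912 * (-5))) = -1 / 1140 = -0.00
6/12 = 1/2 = 0.50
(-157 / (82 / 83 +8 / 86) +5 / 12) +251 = 819265 / 7716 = 106.18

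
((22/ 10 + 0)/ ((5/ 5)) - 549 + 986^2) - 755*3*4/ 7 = 33962422/ 35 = 970354.91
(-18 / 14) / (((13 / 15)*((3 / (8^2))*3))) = -960 / 91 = -10.55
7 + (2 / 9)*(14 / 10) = 329 / 45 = 7.31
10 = 10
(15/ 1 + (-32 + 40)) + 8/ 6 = 73/ 3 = 24.33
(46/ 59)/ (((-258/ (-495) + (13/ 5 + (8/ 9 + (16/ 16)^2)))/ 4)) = 2277/ 3658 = 0.62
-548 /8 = -137 /2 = -68.50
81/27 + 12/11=45/11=4.09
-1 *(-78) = 78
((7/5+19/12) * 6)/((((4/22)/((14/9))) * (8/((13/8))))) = 179179/5760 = 31.11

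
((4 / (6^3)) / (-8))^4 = 1 / 34828517376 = 0.00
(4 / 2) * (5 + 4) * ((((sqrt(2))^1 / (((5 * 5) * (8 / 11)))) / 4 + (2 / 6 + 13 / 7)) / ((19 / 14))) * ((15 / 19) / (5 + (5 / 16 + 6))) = 4158 * sqrt(2) / 326705 + 132480 / 65341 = 2.05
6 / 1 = 6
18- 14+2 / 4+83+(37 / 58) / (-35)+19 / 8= 729637 / 8120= 89.86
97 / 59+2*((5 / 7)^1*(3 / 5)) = 1033 / 413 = 2.50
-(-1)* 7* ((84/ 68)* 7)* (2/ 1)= 2058/ 17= 121.06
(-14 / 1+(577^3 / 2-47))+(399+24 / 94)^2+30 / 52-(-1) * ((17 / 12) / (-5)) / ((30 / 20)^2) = 372983968750921 / 3876795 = 96209360.76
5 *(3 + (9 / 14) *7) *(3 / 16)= 225 / 32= 7.03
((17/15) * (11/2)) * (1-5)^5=-95744/15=-6382.93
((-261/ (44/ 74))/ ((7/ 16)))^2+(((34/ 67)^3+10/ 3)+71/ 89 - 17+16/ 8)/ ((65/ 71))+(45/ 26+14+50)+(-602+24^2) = 1006688.41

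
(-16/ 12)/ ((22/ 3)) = -2/ 11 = -0.18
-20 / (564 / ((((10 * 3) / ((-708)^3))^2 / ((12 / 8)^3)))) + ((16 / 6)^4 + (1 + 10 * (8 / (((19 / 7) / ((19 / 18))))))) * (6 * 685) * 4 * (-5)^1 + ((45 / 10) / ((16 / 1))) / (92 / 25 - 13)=-2636410033263919280071830625 / 387923291625587142528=-6796214.84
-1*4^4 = -256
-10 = -10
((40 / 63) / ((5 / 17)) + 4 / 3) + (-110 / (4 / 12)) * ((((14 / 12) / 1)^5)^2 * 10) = -543641682485 / 35271936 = -15412.87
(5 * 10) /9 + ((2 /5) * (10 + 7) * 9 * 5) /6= 56.56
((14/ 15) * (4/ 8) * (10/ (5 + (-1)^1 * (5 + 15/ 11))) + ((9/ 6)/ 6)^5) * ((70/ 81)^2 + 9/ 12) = -6193004233/ 1209323520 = -5.12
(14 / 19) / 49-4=-530 / 133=-3.98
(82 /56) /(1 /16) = 164 /7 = 23.43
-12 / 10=-6 / 5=-1.20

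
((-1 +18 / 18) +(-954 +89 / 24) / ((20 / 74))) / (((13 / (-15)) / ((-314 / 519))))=-132485863 / 53976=-2454.53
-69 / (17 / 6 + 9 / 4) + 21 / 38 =-30183 / 2318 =-13.02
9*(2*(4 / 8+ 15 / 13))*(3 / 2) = 1161 / 26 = 44.65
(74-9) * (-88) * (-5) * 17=486200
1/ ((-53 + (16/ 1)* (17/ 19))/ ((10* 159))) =-2014/ 49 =-41.10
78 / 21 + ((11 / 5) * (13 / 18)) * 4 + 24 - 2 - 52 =-6278 / 315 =-19.93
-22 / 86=-11 / 43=-0.26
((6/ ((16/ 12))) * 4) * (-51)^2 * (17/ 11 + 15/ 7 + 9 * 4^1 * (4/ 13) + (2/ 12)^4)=5536049609/ 8008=691314.89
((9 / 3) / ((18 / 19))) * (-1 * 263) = -4997 / 6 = -832.83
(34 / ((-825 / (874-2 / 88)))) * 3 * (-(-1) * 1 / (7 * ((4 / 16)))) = -261494 / 4235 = -61.75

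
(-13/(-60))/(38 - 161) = -13/7380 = -0.00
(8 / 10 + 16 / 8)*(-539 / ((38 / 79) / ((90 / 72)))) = -298067 / 76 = -3921.93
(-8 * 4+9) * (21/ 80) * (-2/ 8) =483/ 320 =1.51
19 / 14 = 1.36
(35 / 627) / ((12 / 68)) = 595 / 1881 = 0.32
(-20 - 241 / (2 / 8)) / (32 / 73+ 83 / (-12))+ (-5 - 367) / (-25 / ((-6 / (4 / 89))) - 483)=111682883124 / 731569925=152.66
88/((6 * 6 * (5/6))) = 44/15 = 2.93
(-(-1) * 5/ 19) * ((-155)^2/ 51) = 120125/ 969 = 123.97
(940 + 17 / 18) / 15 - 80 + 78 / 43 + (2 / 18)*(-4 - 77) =-283939 / 11610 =-24.46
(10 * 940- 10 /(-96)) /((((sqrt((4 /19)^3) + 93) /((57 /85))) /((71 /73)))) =77653243474683 /1177925966512- 2312967071 * sqrt(19) /147240745814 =65.86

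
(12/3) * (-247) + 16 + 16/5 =-4844/5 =-968.80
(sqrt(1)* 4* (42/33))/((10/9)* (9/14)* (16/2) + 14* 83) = 196/44957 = 0.00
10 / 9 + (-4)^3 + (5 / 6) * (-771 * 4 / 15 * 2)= -3650 / 9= -405.56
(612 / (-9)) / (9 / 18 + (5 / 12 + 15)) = -4.27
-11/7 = -1.57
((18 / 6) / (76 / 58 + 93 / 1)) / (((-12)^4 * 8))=29 / 151234560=0.00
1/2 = 0.50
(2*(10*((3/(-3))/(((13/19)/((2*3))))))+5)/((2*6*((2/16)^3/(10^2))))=-28352000/39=-726974.36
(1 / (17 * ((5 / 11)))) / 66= 1 / 510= 0.00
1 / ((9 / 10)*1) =10 / 9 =1.11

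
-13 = -13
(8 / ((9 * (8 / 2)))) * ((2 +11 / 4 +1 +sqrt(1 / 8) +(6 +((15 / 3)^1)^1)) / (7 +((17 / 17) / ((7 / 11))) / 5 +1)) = 35 * sqrt(2) / 5238 +2345 / 5238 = 0.46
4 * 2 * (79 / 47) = 632 / 47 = 13.45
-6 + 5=-1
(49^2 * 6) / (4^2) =7203 / 8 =900.38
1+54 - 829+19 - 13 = -768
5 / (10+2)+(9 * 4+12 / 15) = 2233 / 60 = 37.22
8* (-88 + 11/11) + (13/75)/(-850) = -44370013/63750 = -696.00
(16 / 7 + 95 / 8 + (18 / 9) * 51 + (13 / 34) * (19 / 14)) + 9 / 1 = 119647 / 952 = 125.68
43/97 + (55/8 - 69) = -47865/776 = -61.68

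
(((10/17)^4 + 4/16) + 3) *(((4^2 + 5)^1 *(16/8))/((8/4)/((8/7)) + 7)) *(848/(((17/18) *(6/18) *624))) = 6443924652/92290705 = 69.82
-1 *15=-15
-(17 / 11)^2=-289 / 121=-2.39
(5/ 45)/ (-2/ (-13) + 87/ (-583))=7579/ 315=24.06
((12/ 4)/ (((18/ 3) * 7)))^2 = 1/ 196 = 0.01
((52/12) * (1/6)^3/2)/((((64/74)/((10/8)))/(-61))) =-146705/165888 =-0.88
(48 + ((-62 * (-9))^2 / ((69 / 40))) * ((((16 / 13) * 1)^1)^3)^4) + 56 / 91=1168575046157310318952 / 535855957817063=2180763.37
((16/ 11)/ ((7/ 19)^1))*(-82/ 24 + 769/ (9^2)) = 13604/ 567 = 23.99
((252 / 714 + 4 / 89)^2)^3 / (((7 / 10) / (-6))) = -407973691255845120 / 11995920202280213809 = -0.03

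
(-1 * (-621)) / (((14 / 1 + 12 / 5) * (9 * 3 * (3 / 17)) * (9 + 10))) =1955 / 4674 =0.42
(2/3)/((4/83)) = 83/6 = 13.83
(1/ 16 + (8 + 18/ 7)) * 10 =5955/ 56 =106.34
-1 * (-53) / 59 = 53 / 59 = 0.90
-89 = -89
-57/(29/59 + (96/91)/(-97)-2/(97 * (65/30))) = -29685201/245363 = -120.98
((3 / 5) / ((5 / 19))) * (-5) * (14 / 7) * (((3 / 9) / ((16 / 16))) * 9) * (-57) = 3898.80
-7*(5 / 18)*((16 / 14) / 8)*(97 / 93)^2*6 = -47045 / 25947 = -1.81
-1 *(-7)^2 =-49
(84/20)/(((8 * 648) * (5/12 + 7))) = 7/64080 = 0.00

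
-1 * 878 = -878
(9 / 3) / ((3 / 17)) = 17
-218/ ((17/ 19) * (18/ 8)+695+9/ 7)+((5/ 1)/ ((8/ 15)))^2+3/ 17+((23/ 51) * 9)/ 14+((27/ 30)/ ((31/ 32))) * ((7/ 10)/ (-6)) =38563857771139/ 438542417600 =87.94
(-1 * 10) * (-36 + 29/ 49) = 17350/ 49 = 354.08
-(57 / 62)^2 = -0.85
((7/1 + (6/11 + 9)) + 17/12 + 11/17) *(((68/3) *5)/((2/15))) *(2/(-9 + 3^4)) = 1043975/2376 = 439.38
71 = 71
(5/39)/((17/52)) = 20/51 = 0.39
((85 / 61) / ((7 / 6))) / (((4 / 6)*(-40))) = -153 / 3416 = -0.04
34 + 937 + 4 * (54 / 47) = 45853 / 47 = 975.60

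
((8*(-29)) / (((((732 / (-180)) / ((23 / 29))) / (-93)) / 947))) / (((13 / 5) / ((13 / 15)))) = -1328283.93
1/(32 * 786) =0.00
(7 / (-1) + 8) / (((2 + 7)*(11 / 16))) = 16 / 99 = 0.16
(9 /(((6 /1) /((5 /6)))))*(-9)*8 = -90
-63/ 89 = -0.71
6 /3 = 2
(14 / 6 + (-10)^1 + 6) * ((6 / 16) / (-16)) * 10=25 / 64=0.39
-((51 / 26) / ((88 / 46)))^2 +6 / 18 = -2819051 / 3926208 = -0.72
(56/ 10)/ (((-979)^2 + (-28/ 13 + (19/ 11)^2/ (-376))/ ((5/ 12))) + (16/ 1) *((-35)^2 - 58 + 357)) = 0.00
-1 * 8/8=-1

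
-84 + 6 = -78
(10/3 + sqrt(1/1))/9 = 13/27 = 0.48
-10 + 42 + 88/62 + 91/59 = 63945/1829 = 34.96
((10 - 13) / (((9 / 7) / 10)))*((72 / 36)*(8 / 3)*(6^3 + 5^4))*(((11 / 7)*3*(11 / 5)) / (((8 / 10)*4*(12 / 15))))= -2544025 / 6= -424004.17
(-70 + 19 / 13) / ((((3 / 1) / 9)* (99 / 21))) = -567 / 13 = -43.62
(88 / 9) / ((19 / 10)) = 880 / 171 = 5.15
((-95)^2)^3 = 735091890625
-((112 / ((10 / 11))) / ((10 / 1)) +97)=-2733 / 25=-109.32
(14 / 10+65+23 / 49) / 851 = 16383 / 208495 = 0.08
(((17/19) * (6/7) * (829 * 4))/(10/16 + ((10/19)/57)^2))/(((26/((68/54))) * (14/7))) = 52585154528/533737295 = 98.52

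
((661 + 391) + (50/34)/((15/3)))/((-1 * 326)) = -17889/5542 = -3.23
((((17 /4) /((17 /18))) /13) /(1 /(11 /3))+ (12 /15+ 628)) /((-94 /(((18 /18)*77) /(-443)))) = 6306993 /5413460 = 1.17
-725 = -725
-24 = -24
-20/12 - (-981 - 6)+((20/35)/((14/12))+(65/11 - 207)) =1268912/1617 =784.73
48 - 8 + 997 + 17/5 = 5202/5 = 1040.40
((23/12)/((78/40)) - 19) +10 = -938/117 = -8.02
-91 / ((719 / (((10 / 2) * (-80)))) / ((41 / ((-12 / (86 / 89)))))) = -32086600 / 191973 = -167.14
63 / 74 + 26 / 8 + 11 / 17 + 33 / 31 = 453385 / 77996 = 5.81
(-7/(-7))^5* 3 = 3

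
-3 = -3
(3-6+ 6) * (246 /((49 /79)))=58302 /49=1189.84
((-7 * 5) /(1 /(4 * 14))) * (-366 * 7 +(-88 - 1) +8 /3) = 15572200 /3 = 5190733.33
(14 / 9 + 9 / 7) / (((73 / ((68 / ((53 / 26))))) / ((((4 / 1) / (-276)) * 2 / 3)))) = -0.01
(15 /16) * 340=1275 /4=318.75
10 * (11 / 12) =55 / 6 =9.17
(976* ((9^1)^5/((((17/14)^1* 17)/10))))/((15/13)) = 24196059.90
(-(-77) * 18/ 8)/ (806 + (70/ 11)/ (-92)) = 175329/ 815602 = 0.21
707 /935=0.76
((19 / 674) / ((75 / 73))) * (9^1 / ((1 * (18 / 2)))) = 1387 / 50550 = 0.03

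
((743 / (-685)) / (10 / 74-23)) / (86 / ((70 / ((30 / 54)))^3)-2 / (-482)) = 368143142346 / 32534689445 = 11.32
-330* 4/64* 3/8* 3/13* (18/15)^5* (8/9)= -32076/8125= -3.95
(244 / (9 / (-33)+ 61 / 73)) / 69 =48983 / 7797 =6.28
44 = 44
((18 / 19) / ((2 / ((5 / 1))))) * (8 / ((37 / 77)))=27720 / 703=39.43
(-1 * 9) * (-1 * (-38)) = -342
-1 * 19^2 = -361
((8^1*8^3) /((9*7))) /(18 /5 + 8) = 10240 /1827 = 5.60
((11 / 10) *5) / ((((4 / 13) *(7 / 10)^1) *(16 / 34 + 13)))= 12155 / 6412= 1.90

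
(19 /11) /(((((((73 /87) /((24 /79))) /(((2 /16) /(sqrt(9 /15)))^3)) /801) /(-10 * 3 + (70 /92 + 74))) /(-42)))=-95417879445 * sqrt(15) /93379264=-3957.54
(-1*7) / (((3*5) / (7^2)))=-343 / 15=-22.87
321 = 321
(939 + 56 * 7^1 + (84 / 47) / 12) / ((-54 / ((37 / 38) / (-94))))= 578717 / 2266434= 0.26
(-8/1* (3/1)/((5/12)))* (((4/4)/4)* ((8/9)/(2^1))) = -32/5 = -6.40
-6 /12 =-1 /2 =-0.50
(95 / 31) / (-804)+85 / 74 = 1055755 / 922188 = 1.14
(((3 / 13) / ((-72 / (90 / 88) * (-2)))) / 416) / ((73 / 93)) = 1395 / 277927936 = 0.00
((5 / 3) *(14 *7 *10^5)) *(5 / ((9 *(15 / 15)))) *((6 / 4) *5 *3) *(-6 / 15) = -245000000 / 3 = -81666666.67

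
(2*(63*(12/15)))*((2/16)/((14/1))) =0.90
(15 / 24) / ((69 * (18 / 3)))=5 / 3312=0.00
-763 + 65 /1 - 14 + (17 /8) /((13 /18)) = -36871 /52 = -709.06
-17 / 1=-17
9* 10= 90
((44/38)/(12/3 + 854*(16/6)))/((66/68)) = 17/32509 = 0.00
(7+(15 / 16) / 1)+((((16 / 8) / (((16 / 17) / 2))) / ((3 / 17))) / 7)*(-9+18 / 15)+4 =-8343 / 560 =-14.90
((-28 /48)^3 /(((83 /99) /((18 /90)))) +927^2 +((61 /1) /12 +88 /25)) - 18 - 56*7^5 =-32617981697 /398400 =-81872.44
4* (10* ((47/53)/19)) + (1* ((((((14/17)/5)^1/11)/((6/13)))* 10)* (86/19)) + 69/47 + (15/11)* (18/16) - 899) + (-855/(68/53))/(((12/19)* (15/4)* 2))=-27436965203/26551569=-1033.35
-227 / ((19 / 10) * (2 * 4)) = -1135 / 76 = -14.93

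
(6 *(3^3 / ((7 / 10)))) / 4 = 405 / 7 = 57.86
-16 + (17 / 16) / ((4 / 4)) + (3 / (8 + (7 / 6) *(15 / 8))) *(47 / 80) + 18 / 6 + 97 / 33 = -3797617 / 430320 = -8.83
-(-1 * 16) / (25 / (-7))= -4.48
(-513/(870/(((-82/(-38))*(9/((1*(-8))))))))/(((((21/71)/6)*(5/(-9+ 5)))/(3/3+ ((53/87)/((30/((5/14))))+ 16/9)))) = -64.70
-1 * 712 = -712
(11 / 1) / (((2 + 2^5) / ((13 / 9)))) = 143 / 306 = 0.47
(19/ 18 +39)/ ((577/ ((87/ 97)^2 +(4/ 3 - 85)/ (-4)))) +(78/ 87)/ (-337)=17250550855483/ 11460430495224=1.51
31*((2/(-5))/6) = -31/15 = -2.07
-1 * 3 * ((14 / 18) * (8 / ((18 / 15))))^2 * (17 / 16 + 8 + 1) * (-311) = 61336975 / 243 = 252415.53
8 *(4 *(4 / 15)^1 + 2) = 368 / 15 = 24.53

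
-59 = -59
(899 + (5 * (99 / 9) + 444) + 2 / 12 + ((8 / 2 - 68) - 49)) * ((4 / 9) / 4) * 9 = 7711 / 6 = 1285.17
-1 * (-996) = 996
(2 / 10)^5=1 / 3125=0.00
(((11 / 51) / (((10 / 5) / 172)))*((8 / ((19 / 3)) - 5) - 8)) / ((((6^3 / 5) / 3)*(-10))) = 1.51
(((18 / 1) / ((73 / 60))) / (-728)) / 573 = -45 / 1268813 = -0.00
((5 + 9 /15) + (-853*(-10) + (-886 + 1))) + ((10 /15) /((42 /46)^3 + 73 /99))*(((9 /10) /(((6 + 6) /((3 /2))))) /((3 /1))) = 552383705253 /72201200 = 7650.62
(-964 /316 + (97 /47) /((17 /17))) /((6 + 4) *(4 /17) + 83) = -62288 /5387563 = -0.01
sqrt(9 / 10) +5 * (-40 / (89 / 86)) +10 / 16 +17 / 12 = -408439 / 2136 +3 * sqrt(10) / 10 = -190.27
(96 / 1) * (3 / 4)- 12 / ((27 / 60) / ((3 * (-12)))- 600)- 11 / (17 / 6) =55601478 / 816017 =68.14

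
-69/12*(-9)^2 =-1863/4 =-465.75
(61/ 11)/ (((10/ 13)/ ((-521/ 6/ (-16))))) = 413153/ 10560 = 39.12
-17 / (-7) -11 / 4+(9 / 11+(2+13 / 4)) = 885 / 154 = 5.75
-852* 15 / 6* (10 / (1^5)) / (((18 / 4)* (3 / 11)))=-156200 / 9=-17355.56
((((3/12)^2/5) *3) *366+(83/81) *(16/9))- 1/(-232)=6575267/422820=15.55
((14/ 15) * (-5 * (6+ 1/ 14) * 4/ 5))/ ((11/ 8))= -544/ 33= -16.48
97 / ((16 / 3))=291 / 16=18.19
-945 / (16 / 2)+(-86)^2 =7277.88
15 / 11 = 1.36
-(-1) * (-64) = -64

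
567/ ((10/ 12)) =3402/ 5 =680.40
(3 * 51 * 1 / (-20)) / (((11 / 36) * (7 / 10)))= -2754 / 77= -35.77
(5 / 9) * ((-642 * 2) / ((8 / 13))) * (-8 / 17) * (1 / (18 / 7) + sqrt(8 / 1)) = 97370 / 459 + 55640 * sqrt(2) / 51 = 1755.01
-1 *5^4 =-625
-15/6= -5/2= -2.50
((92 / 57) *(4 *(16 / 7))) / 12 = 1.23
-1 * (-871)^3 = 660776311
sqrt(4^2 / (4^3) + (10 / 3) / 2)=1.38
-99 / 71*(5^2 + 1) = -2574 / 71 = -36.25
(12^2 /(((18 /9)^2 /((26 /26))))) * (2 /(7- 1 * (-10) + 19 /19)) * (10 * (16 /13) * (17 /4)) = 209.23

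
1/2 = 0.50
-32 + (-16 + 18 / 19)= -894 / 19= -47.05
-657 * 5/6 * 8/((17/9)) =-2318.82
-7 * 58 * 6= -2436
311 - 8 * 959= -7361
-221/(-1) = 221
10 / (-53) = -10 / 53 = -0.19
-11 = -11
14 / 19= 0.74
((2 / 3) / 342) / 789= 1 / 404757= 0.00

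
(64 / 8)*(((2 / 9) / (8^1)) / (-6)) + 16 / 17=415 / 459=0.90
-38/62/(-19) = 1/31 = 0.03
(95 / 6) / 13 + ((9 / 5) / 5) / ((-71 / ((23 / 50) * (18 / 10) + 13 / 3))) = 10312609 / 8653125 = 1.19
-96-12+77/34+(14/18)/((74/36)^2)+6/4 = -2421584/23273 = -104.05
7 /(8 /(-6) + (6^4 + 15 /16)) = 336 /62189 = 0.01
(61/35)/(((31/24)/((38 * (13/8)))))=90402/1085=83.32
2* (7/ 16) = 7/ 8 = 0.88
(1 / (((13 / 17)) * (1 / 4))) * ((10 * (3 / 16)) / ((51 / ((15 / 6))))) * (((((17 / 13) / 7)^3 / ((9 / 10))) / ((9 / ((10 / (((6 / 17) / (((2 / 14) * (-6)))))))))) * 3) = -52200625 / 1851523947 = -0.03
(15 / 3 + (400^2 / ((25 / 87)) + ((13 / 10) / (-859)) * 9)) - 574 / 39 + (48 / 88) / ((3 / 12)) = 2051841426337 / 3685110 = 556792.45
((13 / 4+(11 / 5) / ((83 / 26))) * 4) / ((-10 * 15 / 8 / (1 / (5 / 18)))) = -156936 / 51875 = -3.03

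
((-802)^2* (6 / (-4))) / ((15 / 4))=-1286408 / 5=-257281.60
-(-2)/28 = 1/14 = 0.07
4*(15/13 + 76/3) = 4132/39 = 105.95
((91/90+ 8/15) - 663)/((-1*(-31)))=-21.34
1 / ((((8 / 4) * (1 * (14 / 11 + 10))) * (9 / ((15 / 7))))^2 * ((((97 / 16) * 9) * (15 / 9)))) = 605 / 493304364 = 0.00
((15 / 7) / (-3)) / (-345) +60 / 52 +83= 528415 / 6279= 84.16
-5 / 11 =-0.45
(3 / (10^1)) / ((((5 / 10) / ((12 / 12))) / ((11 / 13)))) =33 / 65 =0.51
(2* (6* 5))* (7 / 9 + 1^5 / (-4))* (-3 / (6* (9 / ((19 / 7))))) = -1805 / 378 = -4.78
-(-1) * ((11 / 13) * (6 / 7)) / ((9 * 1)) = 0.08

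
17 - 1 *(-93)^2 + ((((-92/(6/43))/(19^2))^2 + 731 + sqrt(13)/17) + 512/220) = -509319462983/64508895 + sqrt(13)/17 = -7895.12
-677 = -677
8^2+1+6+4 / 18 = 641 / 9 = 71.22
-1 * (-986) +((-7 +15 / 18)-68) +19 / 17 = 93121 / 102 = 912.95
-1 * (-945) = 945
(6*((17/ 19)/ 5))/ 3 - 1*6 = -536/ 95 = -5.64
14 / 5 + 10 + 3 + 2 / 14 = 558 / 35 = 15.94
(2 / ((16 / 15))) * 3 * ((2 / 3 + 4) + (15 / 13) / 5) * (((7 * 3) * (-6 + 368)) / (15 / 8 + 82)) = 21779730 / 8723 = 2496.82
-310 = -310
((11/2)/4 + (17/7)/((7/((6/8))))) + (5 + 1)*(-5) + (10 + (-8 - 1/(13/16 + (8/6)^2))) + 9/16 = -7658313/292432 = -26.19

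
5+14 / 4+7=31 / 2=15.50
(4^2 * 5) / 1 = 80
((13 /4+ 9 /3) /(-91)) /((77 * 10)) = -5 /56056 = -0.00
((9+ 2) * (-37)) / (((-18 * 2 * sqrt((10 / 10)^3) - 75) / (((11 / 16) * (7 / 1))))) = 847 / 48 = 17.65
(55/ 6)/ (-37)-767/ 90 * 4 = -34.34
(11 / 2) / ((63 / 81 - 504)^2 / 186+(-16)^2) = 82863 / 24368737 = 0.00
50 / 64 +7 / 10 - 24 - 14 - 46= -13203 / 160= -82.52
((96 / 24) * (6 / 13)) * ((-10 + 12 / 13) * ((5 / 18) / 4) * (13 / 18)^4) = -49855 / 157464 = -0.32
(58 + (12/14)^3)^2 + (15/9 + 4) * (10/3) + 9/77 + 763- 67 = 48364649593/11647251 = 4152.45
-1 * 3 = -3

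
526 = 526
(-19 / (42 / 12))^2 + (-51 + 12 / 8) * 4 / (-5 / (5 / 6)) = 3061 / 49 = 62.47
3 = 3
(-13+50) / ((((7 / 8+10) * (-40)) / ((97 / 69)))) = -0.12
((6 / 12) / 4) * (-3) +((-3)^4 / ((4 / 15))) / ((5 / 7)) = 3399 / 8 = 424.88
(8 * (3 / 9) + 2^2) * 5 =33.33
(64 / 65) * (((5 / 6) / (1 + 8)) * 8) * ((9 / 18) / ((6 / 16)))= 1024 / 1053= 0.97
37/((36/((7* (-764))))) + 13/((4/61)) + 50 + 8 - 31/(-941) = -177519475/33876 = -5240.27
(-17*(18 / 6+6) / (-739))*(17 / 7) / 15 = 867 / 25865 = 0.03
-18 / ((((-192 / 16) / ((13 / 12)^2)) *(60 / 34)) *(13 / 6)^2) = 17 / 80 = 0.21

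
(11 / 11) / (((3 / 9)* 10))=3 / 10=0.30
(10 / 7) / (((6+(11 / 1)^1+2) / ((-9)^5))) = -4439.77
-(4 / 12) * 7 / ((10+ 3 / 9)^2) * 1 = -21 / 961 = -0.02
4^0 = 1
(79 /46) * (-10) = -395 /23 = -17.17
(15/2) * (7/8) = 6.56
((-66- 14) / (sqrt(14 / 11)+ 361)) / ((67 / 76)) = -24143680 / 96045639+ 6080 * sqrt(154) / 96045639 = -0.25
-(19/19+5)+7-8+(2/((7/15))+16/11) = -97/77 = -1.26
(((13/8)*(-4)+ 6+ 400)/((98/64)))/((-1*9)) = -12784/441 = -28.99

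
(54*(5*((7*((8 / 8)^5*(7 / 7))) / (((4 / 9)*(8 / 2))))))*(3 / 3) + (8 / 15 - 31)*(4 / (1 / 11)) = -33289 / 120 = -277.41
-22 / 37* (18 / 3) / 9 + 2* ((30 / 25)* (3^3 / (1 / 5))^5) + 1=11945465077567 / 111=107616802500.60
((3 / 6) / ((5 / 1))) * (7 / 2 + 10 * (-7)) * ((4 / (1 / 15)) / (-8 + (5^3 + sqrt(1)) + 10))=-399 / 128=-3.12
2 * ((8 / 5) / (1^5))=16 / 5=3.20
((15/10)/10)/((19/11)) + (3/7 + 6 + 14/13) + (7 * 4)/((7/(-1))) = 124223/34580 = 3.59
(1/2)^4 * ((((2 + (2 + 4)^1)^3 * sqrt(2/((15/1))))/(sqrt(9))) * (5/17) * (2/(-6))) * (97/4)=-776 * sqrt(30)/459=-9.26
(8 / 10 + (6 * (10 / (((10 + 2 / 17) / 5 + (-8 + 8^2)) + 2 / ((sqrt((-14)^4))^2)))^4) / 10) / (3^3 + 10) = 322381176315159026850094125493444 / 14900270304321848844347061304071785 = 0.02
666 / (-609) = -222 / 203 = -1.09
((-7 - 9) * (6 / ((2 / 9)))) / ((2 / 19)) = -4104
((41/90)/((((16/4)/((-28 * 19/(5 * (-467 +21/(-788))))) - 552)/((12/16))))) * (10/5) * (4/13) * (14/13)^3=-11790869216/23996262309045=-0.00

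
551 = 551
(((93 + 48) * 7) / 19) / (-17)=-987 / 323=-3.06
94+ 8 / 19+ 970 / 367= 676828 / 6973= 97.06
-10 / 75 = -2 / 15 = -0.13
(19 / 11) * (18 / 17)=342 / 187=1.83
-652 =-652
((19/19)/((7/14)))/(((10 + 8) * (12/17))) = 17/108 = 0.16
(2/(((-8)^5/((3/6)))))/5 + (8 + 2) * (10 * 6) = 98303999/163840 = 600.00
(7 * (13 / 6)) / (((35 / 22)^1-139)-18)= -77 / 789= -0.10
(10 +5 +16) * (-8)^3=-15872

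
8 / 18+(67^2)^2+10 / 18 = 20151122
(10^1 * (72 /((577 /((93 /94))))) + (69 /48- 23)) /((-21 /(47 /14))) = 2940125 /904736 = 3.25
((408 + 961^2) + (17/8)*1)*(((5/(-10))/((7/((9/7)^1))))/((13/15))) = -97904.79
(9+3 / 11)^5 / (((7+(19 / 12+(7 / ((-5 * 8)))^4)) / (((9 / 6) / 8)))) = 15898763566080000 / 10617641970353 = 1497.39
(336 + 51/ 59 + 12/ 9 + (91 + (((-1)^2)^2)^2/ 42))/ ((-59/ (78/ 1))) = -13826943/ 24367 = -567.45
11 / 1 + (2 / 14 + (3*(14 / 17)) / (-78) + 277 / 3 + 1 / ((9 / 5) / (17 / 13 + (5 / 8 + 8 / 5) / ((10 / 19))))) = 118645817 / 1113840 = 106.52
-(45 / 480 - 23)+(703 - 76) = 20797 / 32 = 649.91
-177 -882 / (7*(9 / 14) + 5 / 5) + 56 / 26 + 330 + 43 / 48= -29611 / 6864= -4.31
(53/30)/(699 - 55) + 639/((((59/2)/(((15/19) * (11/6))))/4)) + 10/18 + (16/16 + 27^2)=55614698039/64973160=855.96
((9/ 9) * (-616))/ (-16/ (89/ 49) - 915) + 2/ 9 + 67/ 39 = 25078121/ 9619623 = 2.61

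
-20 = -20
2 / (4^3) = 1 / 32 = 0.03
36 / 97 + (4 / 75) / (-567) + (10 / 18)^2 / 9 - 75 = -923092214 / 12374775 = -74.59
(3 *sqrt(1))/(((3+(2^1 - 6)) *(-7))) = 3/7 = 0.43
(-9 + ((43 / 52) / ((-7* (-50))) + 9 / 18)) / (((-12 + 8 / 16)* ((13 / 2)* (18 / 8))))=0.05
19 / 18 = 1.06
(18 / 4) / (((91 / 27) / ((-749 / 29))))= -26001 / 754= -34.48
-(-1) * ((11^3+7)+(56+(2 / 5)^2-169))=30629 / 25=1225.16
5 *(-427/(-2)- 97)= 1165/2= 582.50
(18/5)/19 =18/95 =0.19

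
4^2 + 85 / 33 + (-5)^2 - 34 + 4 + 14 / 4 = 1127 / 66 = 17.08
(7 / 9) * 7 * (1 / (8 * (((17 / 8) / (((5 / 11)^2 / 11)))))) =1225 / 203643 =0.01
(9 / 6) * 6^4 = 1944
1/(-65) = -1/65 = -0.02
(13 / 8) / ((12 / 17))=221 / 96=2.30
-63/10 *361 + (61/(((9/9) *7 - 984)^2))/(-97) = -2105758746169/925893130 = -2274.30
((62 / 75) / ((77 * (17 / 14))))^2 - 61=-11998722749 / 196700625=-61.00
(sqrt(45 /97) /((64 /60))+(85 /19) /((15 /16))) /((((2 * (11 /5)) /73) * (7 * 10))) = 3285 * sqrt(485) /478016+4964 /4389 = 1.28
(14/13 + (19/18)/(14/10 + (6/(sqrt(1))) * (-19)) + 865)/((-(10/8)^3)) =-3651119072/8233875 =-443.43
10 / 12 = 5 / 6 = 0.83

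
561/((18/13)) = 2431/6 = 405.17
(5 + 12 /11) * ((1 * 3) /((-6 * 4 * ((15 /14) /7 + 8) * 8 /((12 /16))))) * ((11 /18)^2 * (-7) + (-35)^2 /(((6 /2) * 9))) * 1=-45479399 /121499136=-0.37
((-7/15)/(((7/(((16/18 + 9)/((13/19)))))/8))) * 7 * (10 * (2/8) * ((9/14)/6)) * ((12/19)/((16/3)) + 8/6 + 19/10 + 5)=-847369/7020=-120.71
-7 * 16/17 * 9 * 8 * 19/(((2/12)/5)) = -4596480/17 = -270381.18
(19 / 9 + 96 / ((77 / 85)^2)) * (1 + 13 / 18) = 197006581 / 960498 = 205.11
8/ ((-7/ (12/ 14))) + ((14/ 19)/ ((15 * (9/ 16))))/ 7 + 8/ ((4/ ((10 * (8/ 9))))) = 2112848/ 125685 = 16.81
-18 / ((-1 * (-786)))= -0.02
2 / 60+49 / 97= 1567 / 2910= 0.54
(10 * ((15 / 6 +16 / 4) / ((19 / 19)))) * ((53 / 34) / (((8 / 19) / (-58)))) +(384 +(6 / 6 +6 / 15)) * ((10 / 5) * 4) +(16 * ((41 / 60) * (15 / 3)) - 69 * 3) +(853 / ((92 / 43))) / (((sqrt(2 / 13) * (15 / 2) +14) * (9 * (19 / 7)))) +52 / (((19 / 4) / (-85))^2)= 1392601899787937 / 247516747560 - 1283765 * sqrt(26) / 25543524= 5626.04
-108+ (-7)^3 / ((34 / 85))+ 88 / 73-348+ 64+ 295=-139181 / 146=-953.29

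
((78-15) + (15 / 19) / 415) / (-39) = -33118 / 20501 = -1.62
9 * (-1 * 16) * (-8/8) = 144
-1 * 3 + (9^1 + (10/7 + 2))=66/7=9.43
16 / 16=1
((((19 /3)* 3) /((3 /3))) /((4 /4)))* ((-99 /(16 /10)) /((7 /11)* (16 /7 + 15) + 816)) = -9405 /6616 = -1.42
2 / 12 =1 / 6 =0.17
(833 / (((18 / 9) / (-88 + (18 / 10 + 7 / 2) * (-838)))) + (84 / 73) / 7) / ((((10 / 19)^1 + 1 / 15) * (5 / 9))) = -706473488439 / 123370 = -5726460.96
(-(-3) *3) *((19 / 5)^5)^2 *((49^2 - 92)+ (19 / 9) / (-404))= 10294679484539916901 / 789062500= 13046722515.06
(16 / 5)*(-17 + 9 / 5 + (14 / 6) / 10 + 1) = -3352 / 75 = -44.69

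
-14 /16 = -7 /8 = -0.88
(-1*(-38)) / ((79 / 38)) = 1444 / 79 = 18.28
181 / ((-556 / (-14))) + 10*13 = 37407 / 278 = 134.56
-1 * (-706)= 706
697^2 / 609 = 485809 / 609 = 797.72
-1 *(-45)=45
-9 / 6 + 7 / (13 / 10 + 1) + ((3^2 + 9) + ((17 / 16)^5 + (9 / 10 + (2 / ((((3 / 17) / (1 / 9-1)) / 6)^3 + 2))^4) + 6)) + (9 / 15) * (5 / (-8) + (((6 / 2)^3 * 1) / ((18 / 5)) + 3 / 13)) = 27195915271696023758605831697360288537659 / 822595760388843072654448626779741487104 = 33.06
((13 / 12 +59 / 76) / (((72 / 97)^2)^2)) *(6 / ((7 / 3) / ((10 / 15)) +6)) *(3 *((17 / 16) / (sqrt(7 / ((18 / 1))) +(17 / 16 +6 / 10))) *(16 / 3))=398824410905 / 8662082976 - 1994122054525 *sqrt(14) / 432021388428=28.77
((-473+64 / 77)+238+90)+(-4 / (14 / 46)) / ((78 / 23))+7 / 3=-62510 / 429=-145.71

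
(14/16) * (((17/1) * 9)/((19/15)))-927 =-124839/152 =-821.31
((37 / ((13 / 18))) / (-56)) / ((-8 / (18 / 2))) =2997 / 2912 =1.03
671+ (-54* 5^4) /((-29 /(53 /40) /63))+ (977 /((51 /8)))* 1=579601667 /5916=97971.88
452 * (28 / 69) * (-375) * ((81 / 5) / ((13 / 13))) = -25628400 / 23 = -1114278.26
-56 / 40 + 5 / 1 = 18 / 5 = 3.60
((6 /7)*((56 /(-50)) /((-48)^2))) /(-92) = 1 /220800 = 0.00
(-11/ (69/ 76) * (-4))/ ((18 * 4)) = 418/ 621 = 0.67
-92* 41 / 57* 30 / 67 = -29.63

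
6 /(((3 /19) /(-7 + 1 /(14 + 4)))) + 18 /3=-2321 /9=-257.89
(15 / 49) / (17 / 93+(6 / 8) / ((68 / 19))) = 75888 / 97265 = 0.78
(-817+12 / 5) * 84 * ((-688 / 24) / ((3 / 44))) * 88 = 37975739648 / 15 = 2531715976.53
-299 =-299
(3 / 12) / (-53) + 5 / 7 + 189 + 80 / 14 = 290009 / 1484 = 195.42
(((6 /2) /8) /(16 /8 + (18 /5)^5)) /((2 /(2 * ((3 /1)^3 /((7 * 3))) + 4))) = 215625 /106165808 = 0.00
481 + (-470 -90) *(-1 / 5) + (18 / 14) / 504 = 232457 / 392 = 593.00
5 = 5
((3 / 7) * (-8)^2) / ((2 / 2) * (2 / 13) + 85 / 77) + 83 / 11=29.35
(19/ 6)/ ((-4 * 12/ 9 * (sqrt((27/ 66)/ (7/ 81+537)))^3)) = -2273084 * sqrt(59818)/ 19683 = -28244.91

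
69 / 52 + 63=3345 / 52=64.33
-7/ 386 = -0.02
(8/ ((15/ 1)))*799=6392/ 15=426.13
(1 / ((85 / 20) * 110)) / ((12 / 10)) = 1 / 561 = 0.00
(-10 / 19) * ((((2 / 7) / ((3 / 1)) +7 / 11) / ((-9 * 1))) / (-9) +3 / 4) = -0.40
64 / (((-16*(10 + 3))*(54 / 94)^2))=-8836 / 9477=-0.93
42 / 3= 14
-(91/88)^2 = -8281/7744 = -1.07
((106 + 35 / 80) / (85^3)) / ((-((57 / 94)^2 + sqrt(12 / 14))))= 28519168587 / 323076725649500 - 8310096743 * sqrt(42) / 242307544237125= -0.00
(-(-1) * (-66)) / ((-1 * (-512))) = -0.13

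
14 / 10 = 7 / 5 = 1.40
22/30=11/15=0.73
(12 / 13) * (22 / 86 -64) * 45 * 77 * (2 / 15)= -15196104 / 559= -27184.44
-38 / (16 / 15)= -35.62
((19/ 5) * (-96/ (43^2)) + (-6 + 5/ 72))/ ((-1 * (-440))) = -370813/ 26625600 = -0.01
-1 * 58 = -58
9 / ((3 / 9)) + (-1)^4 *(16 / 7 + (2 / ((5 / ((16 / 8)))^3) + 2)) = 31.41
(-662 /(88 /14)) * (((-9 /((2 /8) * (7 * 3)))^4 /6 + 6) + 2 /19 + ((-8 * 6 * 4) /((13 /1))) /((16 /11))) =256089404 /931931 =274.79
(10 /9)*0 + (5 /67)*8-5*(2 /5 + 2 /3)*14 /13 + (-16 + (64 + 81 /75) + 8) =3392551 /65325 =51.93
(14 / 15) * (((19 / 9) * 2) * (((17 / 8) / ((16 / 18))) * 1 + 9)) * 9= 32319 / 80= 403.99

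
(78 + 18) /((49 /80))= 7680 /49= 156.73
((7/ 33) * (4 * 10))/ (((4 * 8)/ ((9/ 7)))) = 15/ 44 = 0.34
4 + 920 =924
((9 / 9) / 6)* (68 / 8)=17 / 12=1.42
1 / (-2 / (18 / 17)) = -9 / 17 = -0.53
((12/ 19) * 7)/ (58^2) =21/ 15979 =0.00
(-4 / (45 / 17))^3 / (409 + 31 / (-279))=-9826 / 1164375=-0.01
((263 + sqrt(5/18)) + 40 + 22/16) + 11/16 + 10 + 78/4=sqrt(10)/6 + 5353/16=335.09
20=20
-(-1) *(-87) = -87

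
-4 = -4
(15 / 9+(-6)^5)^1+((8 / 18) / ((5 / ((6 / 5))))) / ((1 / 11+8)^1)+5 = -51860212 / 6675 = -7769.32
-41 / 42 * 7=-41 / 6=-6.83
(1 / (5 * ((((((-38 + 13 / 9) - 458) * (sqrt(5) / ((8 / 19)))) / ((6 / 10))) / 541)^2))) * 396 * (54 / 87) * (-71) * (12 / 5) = -82929551819913216 / 648142365840625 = -127.95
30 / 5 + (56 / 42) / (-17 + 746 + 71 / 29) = 95483 / 15909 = 6.00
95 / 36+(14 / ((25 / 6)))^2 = 313391 / 22500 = 13.93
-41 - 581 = -622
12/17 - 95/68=-47/68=-0.69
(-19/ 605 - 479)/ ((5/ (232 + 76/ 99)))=-6678473816/ 299475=-22300.61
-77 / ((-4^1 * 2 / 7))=539 / 8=67.38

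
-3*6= -18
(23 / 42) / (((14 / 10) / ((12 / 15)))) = 46 / 147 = 0.31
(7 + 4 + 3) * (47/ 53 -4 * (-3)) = 9562/ 53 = 180.42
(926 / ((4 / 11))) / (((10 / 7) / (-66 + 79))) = 463463 / 20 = 23173.15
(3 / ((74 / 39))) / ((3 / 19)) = 741 / 74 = 10.01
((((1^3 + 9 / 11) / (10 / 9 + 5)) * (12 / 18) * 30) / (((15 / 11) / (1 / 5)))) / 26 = 24 / 715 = 0.03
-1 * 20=-20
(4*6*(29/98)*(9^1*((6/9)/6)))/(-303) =-116/4949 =-0.02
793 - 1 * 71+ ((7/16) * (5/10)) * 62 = 11769/16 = 735.56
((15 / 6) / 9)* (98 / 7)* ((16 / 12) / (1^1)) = 140 / 27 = 5.19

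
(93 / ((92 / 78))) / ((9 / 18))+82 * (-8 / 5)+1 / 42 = 128089 / 4830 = 26.52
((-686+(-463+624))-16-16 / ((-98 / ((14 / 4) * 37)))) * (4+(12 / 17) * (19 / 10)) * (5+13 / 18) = -28361153 / 1785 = -15888.60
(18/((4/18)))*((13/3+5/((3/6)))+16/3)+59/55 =87674/55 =1594.07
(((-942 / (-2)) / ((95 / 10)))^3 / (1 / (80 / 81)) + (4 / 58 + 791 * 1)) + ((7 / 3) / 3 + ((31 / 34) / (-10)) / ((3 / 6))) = 36871789436791 / 304333830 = 121155.74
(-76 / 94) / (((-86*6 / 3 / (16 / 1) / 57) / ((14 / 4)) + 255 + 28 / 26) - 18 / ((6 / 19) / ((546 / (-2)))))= -394212 / 7712032459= -0.00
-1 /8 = -0.12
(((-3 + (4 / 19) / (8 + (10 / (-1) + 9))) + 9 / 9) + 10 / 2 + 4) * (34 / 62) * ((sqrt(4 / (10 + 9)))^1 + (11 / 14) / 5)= 34969 / 57722 + 31790 * sqrt(19) / 78337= 2.37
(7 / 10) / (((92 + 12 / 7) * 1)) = 49 / 6560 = 0.01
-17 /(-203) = 17 /203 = 0.08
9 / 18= 1 / 2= 0.50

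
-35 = -35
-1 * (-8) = 8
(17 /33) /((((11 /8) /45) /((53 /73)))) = 12.24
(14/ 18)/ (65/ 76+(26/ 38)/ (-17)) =9044/ 9477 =0.95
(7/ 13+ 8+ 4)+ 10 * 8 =1203/ 13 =92.54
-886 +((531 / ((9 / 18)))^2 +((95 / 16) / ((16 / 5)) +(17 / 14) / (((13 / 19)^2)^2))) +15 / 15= 57679618734029 / 51181312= 1126966.40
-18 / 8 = -9 / 4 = -2.25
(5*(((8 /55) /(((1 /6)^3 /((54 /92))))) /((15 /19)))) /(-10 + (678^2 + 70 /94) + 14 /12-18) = 41663808 /163973766715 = 0.00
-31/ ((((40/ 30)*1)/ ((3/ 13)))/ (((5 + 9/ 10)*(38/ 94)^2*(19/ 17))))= -112905999/ 19527560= -5.78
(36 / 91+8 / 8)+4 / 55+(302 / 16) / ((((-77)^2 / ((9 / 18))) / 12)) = 2292937 / 1541540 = 1.49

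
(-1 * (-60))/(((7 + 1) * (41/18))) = 135/41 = 3.29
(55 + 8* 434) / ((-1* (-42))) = 3527 / 42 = 83.98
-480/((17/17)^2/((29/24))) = -580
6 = 6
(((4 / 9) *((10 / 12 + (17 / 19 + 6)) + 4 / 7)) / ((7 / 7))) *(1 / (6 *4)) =6623 / 43092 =0.15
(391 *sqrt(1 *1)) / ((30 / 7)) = 2737 / 30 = 91.23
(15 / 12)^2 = 25 / 16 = 1.56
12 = 12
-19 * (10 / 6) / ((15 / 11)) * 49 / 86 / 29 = -10241 / 22446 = -0.46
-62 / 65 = -0.95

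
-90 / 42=-15 / 7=-2.14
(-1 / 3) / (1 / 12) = -4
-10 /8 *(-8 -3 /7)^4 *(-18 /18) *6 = 181760415 /4802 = 37850.98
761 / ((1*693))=761 / 693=1.10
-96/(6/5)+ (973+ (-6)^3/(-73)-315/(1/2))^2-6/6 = 637383376/5329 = 119606.56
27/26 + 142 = 3719/26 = 143.04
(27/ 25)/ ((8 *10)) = 27/ 2000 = 0.01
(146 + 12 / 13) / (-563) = -1910 / 7319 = -0.26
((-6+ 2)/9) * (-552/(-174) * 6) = -736/87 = -8.46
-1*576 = -576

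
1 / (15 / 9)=3 / 5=0.60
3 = 3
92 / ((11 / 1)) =92 / 11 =8.36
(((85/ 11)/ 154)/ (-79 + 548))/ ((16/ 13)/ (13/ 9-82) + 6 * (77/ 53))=42459625/ 3453406596948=0.00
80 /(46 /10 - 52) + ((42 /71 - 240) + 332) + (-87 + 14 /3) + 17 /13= 2160854 /218751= 9.88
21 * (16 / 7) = 48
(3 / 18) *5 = 5 / 6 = 0.83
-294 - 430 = -724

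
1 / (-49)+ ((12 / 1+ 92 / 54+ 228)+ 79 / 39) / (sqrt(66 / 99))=-1 / 49+ 85549 *sqrt(6) / 702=298.49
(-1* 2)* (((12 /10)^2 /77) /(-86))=36 /82775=0.00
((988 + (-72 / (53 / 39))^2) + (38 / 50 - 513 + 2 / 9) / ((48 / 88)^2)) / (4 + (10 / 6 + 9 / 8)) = 94381382488 / 309060225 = 305.38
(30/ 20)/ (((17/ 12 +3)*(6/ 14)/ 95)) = 3990/ 53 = 75.28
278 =278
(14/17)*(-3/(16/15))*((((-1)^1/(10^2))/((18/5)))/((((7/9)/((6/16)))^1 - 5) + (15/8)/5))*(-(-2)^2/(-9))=-21/18734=-0.00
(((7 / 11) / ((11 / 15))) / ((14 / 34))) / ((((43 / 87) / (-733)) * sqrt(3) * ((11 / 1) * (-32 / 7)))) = 37943745 * sqrt(3) / 1831456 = 35.88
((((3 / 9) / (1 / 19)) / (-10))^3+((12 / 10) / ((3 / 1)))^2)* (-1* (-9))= -0.85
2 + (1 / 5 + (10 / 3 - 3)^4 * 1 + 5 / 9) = 1121 / 405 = 2.77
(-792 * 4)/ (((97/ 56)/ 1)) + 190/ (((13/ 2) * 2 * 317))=-1828.90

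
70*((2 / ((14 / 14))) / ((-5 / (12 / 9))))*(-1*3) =112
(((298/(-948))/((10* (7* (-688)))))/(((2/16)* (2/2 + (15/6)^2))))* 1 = 149/20687730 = 0.00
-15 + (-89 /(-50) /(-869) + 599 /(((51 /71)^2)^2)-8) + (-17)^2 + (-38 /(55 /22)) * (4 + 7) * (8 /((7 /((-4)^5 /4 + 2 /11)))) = 15108686012208401 /293947983450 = 51399.18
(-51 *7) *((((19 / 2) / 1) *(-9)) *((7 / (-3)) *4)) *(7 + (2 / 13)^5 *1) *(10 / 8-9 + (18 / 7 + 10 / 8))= 2908880698185 / 371293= 7834461.46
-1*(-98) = 98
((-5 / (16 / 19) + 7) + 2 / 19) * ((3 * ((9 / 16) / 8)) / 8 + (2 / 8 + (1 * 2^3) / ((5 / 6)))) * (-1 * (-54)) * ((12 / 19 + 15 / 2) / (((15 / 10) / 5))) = 49922523585 / 2957312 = 16881.05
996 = 996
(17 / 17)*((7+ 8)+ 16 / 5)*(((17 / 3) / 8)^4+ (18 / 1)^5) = 34390142.18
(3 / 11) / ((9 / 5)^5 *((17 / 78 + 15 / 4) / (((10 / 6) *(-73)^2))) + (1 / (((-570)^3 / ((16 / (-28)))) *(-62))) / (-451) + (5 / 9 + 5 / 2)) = 0.09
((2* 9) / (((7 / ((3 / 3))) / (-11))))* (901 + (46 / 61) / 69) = -1554630 / 61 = -25485.74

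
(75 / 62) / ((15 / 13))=65 / 62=1.05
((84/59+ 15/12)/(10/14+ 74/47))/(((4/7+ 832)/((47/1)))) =1453193/22035792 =0.07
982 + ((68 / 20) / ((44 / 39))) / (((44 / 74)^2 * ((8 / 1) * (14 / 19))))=11728341613 / 11925760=983.45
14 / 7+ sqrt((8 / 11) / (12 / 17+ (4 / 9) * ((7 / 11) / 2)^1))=6 * sqrt(12121) / 713+ 2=2.93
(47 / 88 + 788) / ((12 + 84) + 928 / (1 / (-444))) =-9913 / 5178624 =-0.00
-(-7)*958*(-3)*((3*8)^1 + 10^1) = -684012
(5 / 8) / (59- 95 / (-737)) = 3685 / 348624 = 0.01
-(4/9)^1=-0.44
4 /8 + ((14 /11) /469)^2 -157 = -170011889 /1086338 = -156.50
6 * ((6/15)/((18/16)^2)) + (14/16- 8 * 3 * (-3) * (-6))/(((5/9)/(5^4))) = -523814827/1080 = -485013.73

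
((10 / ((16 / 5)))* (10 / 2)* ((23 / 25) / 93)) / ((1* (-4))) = -115 / 2976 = -0.04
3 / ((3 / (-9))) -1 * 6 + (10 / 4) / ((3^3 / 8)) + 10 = -115 / 27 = -4.26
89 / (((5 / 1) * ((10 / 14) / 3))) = 1869 / 25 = 74.76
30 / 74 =15 / 37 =0.41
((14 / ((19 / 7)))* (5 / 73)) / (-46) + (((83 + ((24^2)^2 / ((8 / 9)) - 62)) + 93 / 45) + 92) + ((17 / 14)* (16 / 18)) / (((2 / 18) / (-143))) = 1245965689337 / 3349605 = 371973.92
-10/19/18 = -5/171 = -0.03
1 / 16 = 0.06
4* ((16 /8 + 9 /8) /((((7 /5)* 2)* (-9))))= -125 /252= -0.50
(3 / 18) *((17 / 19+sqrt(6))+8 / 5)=sqrt(6) / 6+79 / 190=0.82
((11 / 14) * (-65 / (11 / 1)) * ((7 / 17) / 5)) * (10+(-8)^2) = -481 / 17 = -28.29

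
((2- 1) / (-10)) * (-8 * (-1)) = -4 / 5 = -0.80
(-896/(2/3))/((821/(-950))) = 1276800/821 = 1555.18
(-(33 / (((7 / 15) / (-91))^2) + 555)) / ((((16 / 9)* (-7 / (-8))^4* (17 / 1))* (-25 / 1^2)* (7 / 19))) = 32044032 / 4165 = 7693.65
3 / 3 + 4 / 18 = 11 / 9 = 1.22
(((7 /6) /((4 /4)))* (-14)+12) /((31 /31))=-13 /3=-4.33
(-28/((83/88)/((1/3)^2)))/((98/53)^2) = -247192/256221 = -0.96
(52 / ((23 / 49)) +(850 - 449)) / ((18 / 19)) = 223649 / 414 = 540.21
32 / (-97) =-32 / 97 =-0.33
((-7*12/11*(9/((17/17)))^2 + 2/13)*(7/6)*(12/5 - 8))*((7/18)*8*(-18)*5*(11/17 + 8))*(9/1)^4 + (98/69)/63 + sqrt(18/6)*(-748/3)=-96888324501194926/1509651 - 748*sqrt(3)/3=-64179287234.70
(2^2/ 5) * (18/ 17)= 72/ 85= 0.85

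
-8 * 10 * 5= -400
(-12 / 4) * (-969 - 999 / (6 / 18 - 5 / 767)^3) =37748310008553 / 425259008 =88765.46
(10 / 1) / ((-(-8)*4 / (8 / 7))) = 5 / 14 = 0.36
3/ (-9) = -1/ 3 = -0.33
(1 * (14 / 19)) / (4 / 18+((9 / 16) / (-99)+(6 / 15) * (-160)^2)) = 22176 / 308189557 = 0.00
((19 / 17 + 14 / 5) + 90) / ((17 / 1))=7983 / 1445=5.52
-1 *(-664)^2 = -440896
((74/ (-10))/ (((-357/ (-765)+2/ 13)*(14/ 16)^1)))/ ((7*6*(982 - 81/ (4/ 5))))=-592/ 1606759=-0.00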